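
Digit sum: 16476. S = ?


1 + 6 + 4 + 7 + 6 = 24


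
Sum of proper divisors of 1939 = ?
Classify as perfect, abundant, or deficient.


Proper divisors: 1, 7, 277
Sum = 1 + 7 + 277 = 285
285 < 1939 → deficient

s(1939) = 285 (deficient)


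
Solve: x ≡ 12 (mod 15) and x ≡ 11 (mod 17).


M = 15*17 = 255
M1 = M/15 = 17, M2 = M/17 = 15
M1^(-1) mod 15 = 8, M2^(-1) mod 17 = 8
x = 12*17*8 + 11*15*8 = 2952
2952 mod 255 = 147
Check: 147 mod 15 = 12 ✓, 147 mod 17 = 11 ✓

x ≡ 147 (mod 255)


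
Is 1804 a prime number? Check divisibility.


1804 / 2 = 902 (exact division)
1804 is NOT prime.

No, 1804 is not prime


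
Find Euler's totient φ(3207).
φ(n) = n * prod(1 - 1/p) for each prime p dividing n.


3207 = 3 × 1069
Prime factors: 3, 1069
φ(3207) = 3207 × (1-1/3) × (1-1/1069)
= 3207 × 2/3 × 1068/1069 = 2136

φ(3207) = 2136


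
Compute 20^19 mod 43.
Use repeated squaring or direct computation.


20^1 mod 43 = 20
20^2 mod 43 = 13
20^3 mod 43 = 2
20^4 mod 43 = 40
20^5 mod 43 = 26
20^6 mod 43 = 4
20^7 mod 43 = 37
20^8 mod 43 = 9
20^9 mod 43 = 8
20^10 mod 43 = 31
20^11 mod 43 = 18
20^12 mod 43 = 16
20^13 mod 43 = 19
20^14 mod 43 = 36
20^15 mod 43 = 32
20^16 mod 43 = 38
20^17 mod 43 = 29
20^18 mod 43 = 21
20^19 mod 43 = 33


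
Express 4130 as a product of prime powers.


4130 / 2 = 2065
2065 / 5 = 413
413 / 7 = 59
59 / 59 = 1
4130 = 2 × 5 × 7 × 59


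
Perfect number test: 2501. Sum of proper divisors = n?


Proper divisors of 2501: 1, 41, 61
Sum = 1 + 41 + 61 = 103

No, 2501 is not perfect (103 ≠ 2501)


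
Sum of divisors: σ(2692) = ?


Divisors of 2692: 1, 2, 4, 673, 1346, 2692
Sum = 1 + 2 + 4 + 673 + 1346 + 2692 = 4718

σ(2692) = 4718


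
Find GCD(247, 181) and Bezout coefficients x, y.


Tabular extended Euclidean (each row: r = 247*s + 181*t):
r=247, s=1, t=0
r=181, s=0, t=1
q=1: r=66, s=1, t=-1   [247*(1) + 181*(-1) = 66]
q=2: r=49, s=-2, t=3   [247*(-2) + 181*(3) = 49]
q=1: r=17, s=3, t=-4   [247*(3) + 181*(-4) = 17]
q=2: r=15, s=-8, t=11   [247*(-8) + 181*(11) = 15]
q=1: r=2, s=11, t=-15   [247*(11) + 181*(-15) = 2]
q=7: r=1, s=-85, t=116   [247*(-85) + 181*(116) = 1]
q=2: r=0, s=181, t=-247   [247*(181) + 181*(-247) = 0]
GCD = 1; from the row with r=1: x=-85, y=116
Check: 247*(-85) + 181*(116) = -20995 + 20996 = 1

GCD = 1, x = -85, y = 116


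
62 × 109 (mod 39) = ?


62 × 109 = 6758
6758 mod 39 = 11


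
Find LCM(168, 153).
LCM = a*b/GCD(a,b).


GCD(168, 153) = 3
LCM = 168*153/3 = 25704/3 = 8568

LCM = 8568


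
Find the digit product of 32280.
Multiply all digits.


3 × 2 × 2 × 8 × 0 = 0


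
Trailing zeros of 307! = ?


floor(307/5) = 61
floor(307/25) = 12
floor(307/125) = 2
Total = 75

75 trailing zeros


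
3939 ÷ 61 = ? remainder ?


3939 = 61 * 64 + 35
Check: 3904 + 35 = 3939

q = 64, r = 35


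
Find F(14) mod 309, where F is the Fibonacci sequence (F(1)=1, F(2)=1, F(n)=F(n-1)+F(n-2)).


F(k) mod 309 for k=1..14:
1, 1, 2, 3, 5, 8, 13, 21, 34, 55, 89, 144, 233, 68
F(14) mod 309 = 68


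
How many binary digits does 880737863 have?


880737863 in base 2 = 110100011111101111111001000111
Number of digits = 30

30 digits (base 2)


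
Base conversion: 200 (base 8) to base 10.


200 (base 8) = 128 (decimal)
128 (decimal) = 128 (base 10)


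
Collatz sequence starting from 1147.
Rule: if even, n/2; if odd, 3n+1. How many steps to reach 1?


1147 → 3442 → 1721 → 5164 → 2582 → 1291 → 3874 → 1937 → 5812 → 2906 → 1453 → 4360 → 2180 → 1090 → 545 → 1636 → 818 → 409 → 1228 → 614 → 307 → 922 → 461 → 1384 → 692 → 346 → 173 → 520 → 260 → 130 → 65 → 196 → 98 → 49 → 148 → 74 → 37 → 112 → 56 → 28 → 14 → 7 → 22 → 11 → 34 → 17 → 52 → 26 → 13 → 40 → 20 → 10 → 5 → 16 → 8 → 4 → 2 → 1
Total steps = 57

57 steps


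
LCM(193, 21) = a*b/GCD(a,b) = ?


GCD(193, 21) = 1
LCM = 193*21/1 = 4053/1 = 4053

LCM = 4053


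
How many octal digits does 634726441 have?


634726441 in base 8 = 4565224051
Number of digits = 10

10 digits (base 8)


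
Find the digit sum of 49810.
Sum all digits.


4 + 9 + 8 + 1 + 0 = 22


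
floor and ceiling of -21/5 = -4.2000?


-21/5 = -4.2000
floor = -5
ceil = -4

floor = -5, ceil = -4


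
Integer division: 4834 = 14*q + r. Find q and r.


4834 = 14 * 345 + 4
Check: 4830 + 4 = 4834

q = 345, r = 4


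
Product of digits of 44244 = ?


4 × 4 × 2 × 4 × 4 = 512


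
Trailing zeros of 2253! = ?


floor(2253/5) = 450
floor(2253/25) = 90
floor(2253/125) = 18
floor(2253/625) = 3
Total = 561

561 trailing zeros


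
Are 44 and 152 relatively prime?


Euclidean algorithm:
152 = 3 * 44 + 20
44 = 2 * 20 + 4
20 = 5 * 4 + 0
GCD(44, 152) = 4

No, not coprime (GCD = 4)


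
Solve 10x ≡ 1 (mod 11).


GCD(10, 11) = 1, unique solution
a^(-1) mod 11 = 10
x = 10 * 1 mod 11 = 10

x ≡ 10 (mod 11)


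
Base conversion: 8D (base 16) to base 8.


8D (base 16) = 141 (decimal)
141 (decimal) = 215 (base 8)


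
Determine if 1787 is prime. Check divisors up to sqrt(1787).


Check divisors up to sqrt(1787) = 42.2729
No divisors found.
1787 is prime.

Yes, 1787 is prime


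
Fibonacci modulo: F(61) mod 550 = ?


F(k) mod 550 for k=1..61:
1, 1, 2, 3, 5, 8, 13, 21, 34, 55, 89, 144, 233, 377, 60, 437, 497, 384, 331, 165, 496, 111, 57, 168, 225, 393, 68, 461, 529, 440, 419, 309, 178, 487, 115, 52, 167, 219, 386, 55, 441, 496, 387, 333, 170, 503, 123, 76, 199, 275, 474, 199, 123, 322, 445, 217, 112, 329, 441, 220, 111
F(61) mod 550 = 111


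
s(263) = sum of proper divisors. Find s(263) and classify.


Proper divisors: 1
Sum = 1 = 1
1 < 263 → deficient

s(263) = 1 (deficient)


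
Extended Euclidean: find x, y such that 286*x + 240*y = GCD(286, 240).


Tabular extended Euclidean (each row: r = 286*s + 240*t):
r=286, s=1, t=0
r=240, s=0, t=1
q=1: r=46, s=1, t=-1   [286*(1) + 240*(-1) = 46]
q=5: r=10, s=-5, t=6   [286*(-5) + 240*(6) = 10]
q=4: r=6, s=21, t=-25   [286*(21) + 240*(-25) = 6]
q=1: r=4, s=-26, t=31   [286*(-26) + 240*(31) = 4]
q=1: r=2, s=47, t=-56   [286*(47) + 240*(-56) = 2]
q=2: r=0, s=-120, t=143   [286*(-120) + 240*(143) = 0]
GCD = 2; from the row with r=2: x=47, y=-56
Check: 286*(47) + 240*(-56) = 13442 - 13440 = 2

GCD = 2, x = 47, y = -56


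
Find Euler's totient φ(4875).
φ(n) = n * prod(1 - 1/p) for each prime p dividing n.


4875 = 3 × 5^3 × 13
Prime factors: 3, 5, 13
φ(4875) = 4875 × (1-1/3) × (1-1/5) × (1-1/13)
= 4875 × 2/3 × 4/5 × 12/13 = 2400

φ(4875) = 2400


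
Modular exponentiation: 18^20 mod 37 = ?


18^1 mod 37 = 18
18^2 mod 37 = 28
18^3 mod 37 = 23
18^4 mod 37 = 7
18^5 mod 37 = 15
18^6 mod 37 = 11
18^7 mod 37 = 13
18^8 mod 37 = 12
18^9 mod 37 = 31
18^10 mod 37 = 3
18^11 mod 37 = 17
18^12 mod 37 = 10
18^13 mod 37 = 32
18^14 mod 37 = 21
18^15 mod 37 = 8
18^16 mod 37 = 33
18^17 mod 37 = 2
18^18 mod 37 = 36
18^19 mod 37 = 19
18^20 mod 37 = 9


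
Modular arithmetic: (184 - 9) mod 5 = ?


184 - 9 = 175
175 mod 5 = 0


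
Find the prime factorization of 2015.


2015 / 5 = 403
403 / 13 = 31
31 / 31 = 1
2015 = 5 × 13 × 31


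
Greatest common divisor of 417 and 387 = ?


417 = 1 * 387 + 30
387 = 12 * 30 + 27
30 = 1 * 27 + 3
27 = 9 * 3 + 0
GCD = 3


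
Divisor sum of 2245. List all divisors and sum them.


Divisors of 2245: 1, 5, 449, 2245
Sum = 1 + 5 + 449 + 2245 = 2700

σ(2245) = 2700


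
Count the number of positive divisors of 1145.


1145 = 5^1 × 229^1
d(1145) = (1+1) × (1+1) = 4

4 divisors


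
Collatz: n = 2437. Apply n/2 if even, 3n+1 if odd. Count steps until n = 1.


2437 → 7312 → 3656 → 1828 → 914 → 457 → 1372 → 686 → 343 → 1030 → 515 → 1546 → 773 → 2320 → 1160 → 580 → 290 → 145 → 436 → 218 → 109 → 328 → 164 → 82 → 41 → 124 → 62 → 31 → 94 → 47 → 142 → 71 → 214 → 107 → 322 → 161 → 484 → 242 → 121 → 364 → 182 → 91 → 274 → 137 → 412 → 206 → 103 → 310 → 155 → 466 → 233 → 700 → 350 → 175 → 526 → 263 → 790 → 395 → 1186 → 593 → 1780 → 890 → 445 → 1336 → 668 → 334 → 167 → 502 → 251 → 754 → 377 → 1132 → 566 → 283 → 850 → 425 → 1276 → 638 → 319 → 958 → 479 → 1438 → 719 → 2158 → 1079 → 3238 → 1619 → 4858 → 2429 → 7288 → 3644 → 1822 → 911 → 2734 → 1367 → 4102 → 2051 → 6154 → 3077 → 9232 → 4616 → 2308 → 1154 → 577 → 1732 → 866 → 433 → 1300 → 650 → 325 → 976 → 488 → 244 → 122 → 61 → 184 → 92 → 46 → 23 → 70 → 35 → 106 → 53 → 160 → 80 → 40 → 20 → 10 → 5 → 16 → 8 → 4 → 2 → 1
Total steps = 133

133 steps


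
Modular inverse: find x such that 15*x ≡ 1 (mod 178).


Use the extended Euclidean algorithm on (178, 15); each row r = 178*s + 15*t:
r=178, s=1, t=0
r=15, s=0, t=1
q=11: r=13, s=1, t=-11   [178*(1) + 15*(-11) = 13]
q=1: r=2, s=-1, t=12   [178*(-1) + 15*(12) = 2]
q=6: r=1, s=7, t=-83   [178*(7) + 15*(-83) = 1]
q=2: r=0, s=-15, t=178   [178*(-15) + 15*(178) = 0]
GCD = 1 with t = -83, so 15*(-83) ≡ 1 (mod 178)
Inverse = -83 mod 178 = 95
Check: 15 * 95 = 1425 ≡ 1 (mod 178)

15^(-1) ≡ 95 (mod 178)


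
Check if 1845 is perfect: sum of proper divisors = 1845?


Proper divisors of 1845: 1, 3, 5, 9, 15, 41, 45, 123, 205, 369, 615
Sum = 1 + 3 + 5 + 9 + 15 + 41 + 45 + 123 + 205 + 369 + 615 = 1431

No, 1845 is not perfect (1431 ≠ 1845)


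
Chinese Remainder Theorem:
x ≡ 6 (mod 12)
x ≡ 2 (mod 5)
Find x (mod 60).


M = 12*5 = 60
M1 = M/12 = 5, M2 = M/5 = 12
M1^(-1) mod 12 = 5, M2^(-1) mod 5 = 3
x = 6*5*5 + 2*12*3 = 222
222 mod 60 = 42
Check: 42 mod 12 = 6 ✓, 42 mod 5 = 2 ✓

x ≡ 42 (mod 60)


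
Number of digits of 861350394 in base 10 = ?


861350394 has 9 digits in base 10
floor(log10(861350394)) + 1 = floor(8.9352) + 1 = 9

9 digits (base 10)


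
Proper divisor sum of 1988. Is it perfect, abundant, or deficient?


Proper divisors: 1, 2, 4, 7, 14, 28, 71, 142, 284, 497, 994
Sum = 1 + 2 + 4 + 7 + 14 + 28 + 71 + 142 + 284 + 497 + 994 = 2044
2044 > 1988 → abundant

s(1988) = 2044 (abundant)


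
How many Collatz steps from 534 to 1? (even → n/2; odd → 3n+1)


534 → 267 → 802 → 401 → 1204 → 602 → 301 → 904 → 452 → 226 → 113 → 340 → 170 → 85 → 256 → 128 → 64 → 32 → 16 → 8 → 4 → 2 → 1
Total steps = 22

22 steps


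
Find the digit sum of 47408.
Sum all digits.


4 + 7 + 4 + 0 + 8 = 23


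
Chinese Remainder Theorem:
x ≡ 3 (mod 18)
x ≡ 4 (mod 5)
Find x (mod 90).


M = 18*5 = 90
M1 = M/18 = 5, M2 = M/5 = 18
M1^(-1) mod 18 = 11, M2^(-1) mod 5 = 2
x = 3*5*11 + 4*18*2 = 309
309 mod 90 = 39
Check: 39 mod 18 = 3 ✓, 39 mod 5 = 4 ✓

x ≡ 39 (mod 90)


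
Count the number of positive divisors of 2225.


2225 = 5^2 × 89^1
d(2225) = (2+1) × (1+1) = 6

6 divisors


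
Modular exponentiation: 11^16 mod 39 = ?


11^1 mod 39 = 11
11^2 mod 39 = 4
11^3 mod 39 = 5
11^4 mod 39 = 16
11^5 mod 39 = 20
11^6 mod 39 = 25
11^7 mod 39 = 2
11^8 mod 39 = 22
11^9 mod 39 = 8
11^10 mod 39 = 10
11^11 mod 39 = 32
11^12 mod 39 = 1
11^13 mod 39 = 11
11^14 mod 39 = 4
11^15 mod 39 = 5
11^16 mod 39 = 16


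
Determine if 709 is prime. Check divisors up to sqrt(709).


Check divisors up to sqrt(709) = 26.6271
No divisors found.
709 is prime.

Yes, 709 is prime


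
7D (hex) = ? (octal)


7D (base 16) = 125 (decimal)
125 (decimal) = 175 (base 8)


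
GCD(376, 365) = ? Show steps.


376 = 1 * 365 + 11
365 = 33 * 11 + 2
11 = 5 * 2 + 1
2 = 2 * 1 + 0
GCD = 1


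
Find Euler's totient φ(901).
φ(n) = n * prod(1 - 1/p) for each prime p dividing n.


901 = 17 × 53
Prime factors: 17, 53
φ(901) = 901 × (1-1/17) × (1-1/53)
= 901 × 16/17 × 52/53 = 832

φ(901) = 832


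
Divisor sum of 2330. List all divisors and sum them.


Divisors of 2330: 1, 2, 5, 10, 233, 466, 1165, 2330
Sum = 1 + 2 + 5 + 10 + 233 + 466 + 1165 + 2330 = 4212

σ(2330) = 4212


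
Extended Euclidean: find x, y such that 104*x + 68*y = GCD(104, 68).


Tabular extended Euclidean (each row: r = 104*s + 68*t):
r=104, s=1, t=0
r=68, s=0, t=1
q=1: r=36, s=1, t=-1   [104*(1) + 68*(-1) = 36]
q=1: r=32, s=-1, t=2   [104*(-1) + 68*(2) = 32]
q=1: r=4, s=2, t=-3   [104*(2) + 68*(-3) = 4]
q=8: r=0, s=-17, t=26   [104*(-17) + 68*(26) = 0]
GCD = 4; from the row with r=4: x=2, y=-3
Check: 104*(2) + 68*(-3) = 208 - 204 = 4

GCD = 4, x = 2, y = -3


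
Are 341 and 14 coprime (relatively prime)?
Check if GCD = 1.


Euclidean algorithm:
341 = 24 * 14 + 5
14 = 2 * 5 + 4
5 = 1 * 4 + 1
4 = 4 * 1 + 0
GCD(341, 14) = 1

Yes, coprime (GCD = 1)


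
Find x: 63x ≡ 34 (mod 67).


GCD(63, 67) = 1, unique solution
a^(-1) mod 67 = 50
x = 50 * 34 mod 67 = 25

x ≡ 25 (mod 67)


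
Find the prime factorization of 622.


622 / 2 = 311
311 / 311 = 1
622 = 2 × 311


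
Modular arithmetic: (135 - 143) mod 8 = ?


135 - 143 = -8
-8 mod 8 = 0


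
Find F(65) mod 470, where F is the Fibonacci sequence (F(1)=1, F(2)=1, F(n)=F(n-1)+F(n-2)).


F(k) mod 470 for k=1..65:
1, 1, 2, 3, 5, 8, 13, 21, 34, 55, 89, 144, 233, 377, 140, 47, 187, 234, 421, 185, 136, 321, 457, 308, 295, 133, 428, 91, 49, 140, 189, 329, 48, 377, 425, 332, 287, 149, 436, 115, 81, 196, 277, 3, 280, 283, 93, 376, 469, 375, 374, 279, 183, 462, 175, 167, 342, 39, 381, 420, 331, 281, 142, 423, 95
F(65) mod 470 = 95


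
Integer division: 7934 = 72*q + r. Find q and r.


7934 = 72 * 110 + 14
Check: 7920 + 14 = 7934

q = 110, r = 14


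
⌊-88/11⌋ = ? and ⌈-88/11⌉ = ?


-88/11 = -8.0000
floor = -8
ceil = -8

floor = -8, ceil = -8


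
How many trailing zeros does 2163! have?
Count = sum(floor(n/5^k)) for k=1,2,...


floor(2163/5) = 432
floor(2163/25) = 86
floor(2163/125) = 17
floor(2163/625) = 3
Total = 538

538 trailing zeros


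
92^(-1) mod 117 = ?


Use the extended Euclidean algorithm on (117, 92); each row r = 117*s + 92*t:
r=117, s=1, t=0
r=92, s=0, t=1
q=1: r=25, s=1, t=-1   [117*(1) + 92*(-1) = 25]
q=3: r=17, s=-3, t=4   [117*(-3) + 92*(4) = 17]
q=1: r=8, s=4, t=-5   [117*(4) + 92*(-5) = 8]
q=2: r=1, s=-11, t=14   [117*(-11) + 92*(14) = 1]
q=8: r=0, s=92, t=-117   [117*(92) + 92*(-117) = 0]
GCD = 1 with t = 14, so 92*(14) ≡ 1 (mod 117)
Inverse = 14 mod 117 = 14
Check: 92 * 14 = 1288 ≡ 1 (mod 117)

92^(-1) ≡ 14 (mod 117)


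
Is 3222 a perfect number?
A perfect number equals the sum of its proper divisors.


Proper divisors of 3222: 1, 2, 3, 6, 9, 18, 179, 358, 537, 1074, 1611
Sum = 1 + 2 + 3 + 6 + 9 + 18 + 179 + 358 + 537 + 1074 + 1611 = 3798

No, 3222 is not perfect (3798 ≠ 3222)


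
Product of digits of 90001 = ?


9 × 0 × 0 × 0 × 1 = 0


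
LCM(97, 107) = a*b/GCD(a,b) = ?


GCD(97, 107) = 1
LCM = 97*107/1 = 10379/1 = 10379

LCM = 10379


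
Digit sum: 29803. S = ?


2 + 9 + 8 + 0 + 3 = 22


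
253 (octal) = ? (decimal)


253 (base 8) = 171 (decimal)
171 (decimal) = 171 (base 10)


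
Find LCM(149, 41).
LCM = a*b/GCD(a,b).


GCD(149, 41) = 1
LCM = 149*41/1 = 6109/1 = 6109

LCM = 6109


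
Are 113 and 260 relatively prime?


Euclidean algorithm:
260 = 2 * 113 + 34
113 = 3 * 34 + 11
34 = 3 * 11 + 1
11 = 11 * 1 + 0
GCD(113, 260) = 1

Yes, coprime (GCD = 1)


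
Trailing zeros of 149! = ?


floor(149/5) = 29
floor(149/25) = 5
floor(149/125) = 1
Total = 35

35 trailing zeros


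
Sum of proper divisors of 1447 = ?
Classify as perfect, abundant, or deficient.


Proper divisors: 1
Sum = 1 = 1
1 < 1447 → deficient

s(1447) = 1 (deficient)


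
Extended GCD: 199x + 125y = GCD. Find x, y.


Tabular extended Euclidean (each row: r = 199*s + 125*t):
r=199, s=1, t=0
r=125, s=0, t=1
q=1: r=74, s=1, t=-1   [199*(1) + 125*(-1) = 74]
q=1: r=51, s=-1, t=2   [199*(-1) + 125*(2) = 51]
q=1: r=23, s=2, t=-3   [199*(2) + 125*(-3) = 23]
q=2: r=5, s=-5, t=8   [199*(-5) + 125*(8) = 5]
q=4: r=3, s=22, t=-35   [199*(22) + 125*(-35) = 3]
q=1: r=2, s=-27, t=43   [199*(-27) + 125*(43) = 2]
q=1: r=1, s=49, t=-78   [199*(49) + 125*(-78) = 1]
q=2: r=0, s=-125, t=199   [199*(-125) + 125*(199) = 0]
GCD = 1; from the row with r=1: x=49, y=-78
Check: 199*(49) + 125*(-78) = 9751 - 9750 = 1

GCD = 1, x = 49, y = -78


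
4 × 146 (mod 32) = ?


4 × 146 = 584
584 mod 32 = 8


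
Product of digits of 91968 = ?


9 × 1 × 9 × 6 × 8 = 3888


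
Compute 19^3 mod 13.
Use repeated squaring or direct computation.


19^1 mod 13 = 6
19^2 mod 13 = 10
19^3 mod 13 = 8


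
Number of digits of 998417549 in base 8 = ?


998417549 in base 8 = 7340522215
Number of digits = 10

10 digits (base 8)


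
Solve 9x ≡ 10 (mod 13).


GCD(9, 13) = 1, unique solution
a^(-1) mod 13 = 3
x = 3 * 10 mod 13 = 4

x ≡ 4 (mod 13)


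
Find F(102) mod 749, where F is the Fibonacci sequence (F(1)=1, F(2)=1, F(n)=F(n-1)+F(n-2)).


F(k) mod 749 for k=1..102:
1, 1, 2, 3, 5, 8, 13, 21, 34, 55, 89, 144, 233, 377, 610, 238, 99, 337, 436, 24, 460, 484, 195, 679, 125, 55, 180, 235, 415, 650, 316, 217, 533, 1, 534, 535, 320, 106, 426, 532, 209, 741, 201, 193, 394, 587, 232, 70, 302, 372, 674, 297, 222, 519, 741, 511, 503, 265, 19, 284, 303, 587, 141, 728, 120, 99, 219, 318, 537, 106, 643, 0, 643, 643, 537, 431, 219, 650, 120, 21, 141, 162, 303, 465, 19, 484, 503, 238, 741, 230, 222, 452, 674, 377, 302, 679, 232, 162, 394, 556, 201, 8
F(102) mod 749 = 8


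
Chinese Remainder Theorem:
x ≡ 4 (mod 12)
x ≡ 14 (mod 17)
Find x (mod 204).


M = 12*17 = 204
M1 = M/12 = 17, M2 = M/17 = 12
M1^(-1) mod 12 = 5, M2^(-1) mod 17 = 10
x = 4*17*5 + 14*12*10 = 2020
2020 mod 204 = 184
Check: 184 mod 12 = 4 ✓, 184 mod 17 = 14 ✓

x ≡ 184 (mod 204)


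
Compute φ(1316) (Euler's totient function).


1316 = 2^2 × 7 × 47
Prime factors: 2, 7, 47
φ(1316) = 1316 × (1-1/2) × (1-1/7) × (1-1/47)
= 1316 × 1/2 × 6/7 × 46/47 = 552

φ(1316) = 552


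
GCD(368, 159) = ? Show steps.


368 = 2 * 159 + 50
159 = 3 * 50 + 9
50 = 5 * 9 + 5
9 = 1 * 5 + 4
5 = 1 * 4 + 1
4 = 4 * 1 + 0
GCD = 1


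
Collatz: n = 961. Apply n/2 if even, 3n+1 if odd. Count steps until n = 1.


961 → 2884 → 1442 → 721 → 2164 → 1082 → 541 → 1624 → 812 → 406 → 203 → 610 → 305 → 916 → 458 → 229 → 688 → 344 → 172 → 86 → 43 → 130 → 65 → 196 → 98 → 49 → 148 → 74 → 37 → 112 → 56 → 28 → 14 → 7 → 22 → 11 → 34 → 17 → 52 → 26 → 13 → 40 → 20 → 10 → 5 → 16 → 8 → 4 → 2 → 1
Total steps = 49

49 steps


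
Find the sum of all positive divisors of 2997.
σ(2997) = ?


Divisors of 2997: 1, 3, 9, 27, 37, 81, 111, 333, 999, 2997
Sum = 1 + 3 + 9 + 27 + 37 + 81 + 111 + 333 + 999 + 2997 = 4598

σ(2997) = 4598


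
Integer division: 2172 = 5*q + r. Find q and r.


2172 = 5 * 434 + 2
Check: 2170 + 2 = 2172

q = 434, r = 2


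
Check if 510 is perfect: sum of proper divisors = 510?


Proper divisors of 510: 1, 2, 3, 5, 6, 10, 15, 17, 30, 34, 51, 85, 102, 170, 255
Sum = 1 + 2 + 3 + 5 + 6 + 10 + 15 + 17 + 30 + 34 + 51 + 85 + 102 + 170 + 255 = 786

No, 510 is not perfect (786 ≠ 510)


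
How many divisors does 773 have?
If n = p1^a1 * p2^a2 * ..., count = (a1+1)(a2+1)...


773 = 773^1
d(773) = (1+1) = 2

2 divisors


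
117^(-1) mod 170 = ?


Use the extended Euclidean algorithm on (170, 117); each row r = 170*s + 117*t:
r=170, s=1, t=0
r=117, s=0, t=1
q=1: r=53, s=1, t=-1   [170*(1) + 117*(-1) = 53]
q=2: r=11, s=-2, t=3   [170*(-2) + 117*(3) = 11]
q=4: r=9, s=9, t=-13   [170*(9) + 117*(-13) = 9]
q=1: r=2, s=-11, t=16   [170*(-11) + 117*(16) = 2]
q=4: r=1, s=53, t=-77   [170*(53) + 117*(-77) = 1]
q=2: r=0, s=-117, t=170   [170*(-117) + 117*(170) = 0]
GCD = 1 with t = -77, so 117*(-77) ≡ 1 (mod 170)
Inverse = -77 mod 170 = 93
Check: 117 * 93 = 10881 ≡ 1 (mod 170)

117^(-1) ≡ 93 (mod 170)


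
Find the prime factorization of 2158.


2158 / 2 = 1079
1079 / 13 = 83
83 / 83 = 1
2158 = 2 × 13 × 83


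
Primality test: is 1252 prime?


1252 / 2 = 626 (exact division)
1252 is NOT prime.

No, 1252 is not prime


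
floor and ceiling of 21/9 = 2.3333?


21/9 = 2.3333
floor = 2
ceil = 3

floor = 2, ceil = 3


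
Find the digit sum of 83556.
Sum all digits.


8 + 3 + 5 + 5 + 6 = 27


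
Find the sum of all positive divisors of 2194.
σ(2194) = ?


Divisors of 2194: 1, 2, 1097, 2194
Sum = 1 + 2 + 1097 + 2194 = 3294

σ(2194) = 3294


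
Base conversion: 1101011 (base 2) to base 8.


1101011 (base 2) = 107 (decimal)
107 (decimal) = 153 (base 8)


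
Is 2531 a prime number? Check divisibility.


Check divisors up to sqrt(2531) = 50.3090
No divisors found.
2531 is prime.

Yes, 2531 is prime


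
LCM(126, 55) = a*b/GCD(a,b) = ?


GCD(126, 55) = 1
LCM = 126*55/1 = 6930/1 = 6930

LCM = 6930


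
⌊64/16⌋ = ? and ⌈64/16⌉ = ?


64/16 = 4.0000
floor = 4
ceil = 4

floor = 4, ceil = 4


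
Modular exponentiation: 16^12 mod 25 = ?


16^1 mod 25 = 16
16^2 mod 25 = 6
16^3 mod 25 = 21
16^4 mod 25 = 11
16^5 mod 25 = 1
16^6 mod 25 = 16
16^7 mod 25 = 6
16^8 mod 25 = 21
16^9 mod 25 = 11
16^10 mod 25 = 1
16^11 mod 25 = 16
16^12 mod 25 = 6


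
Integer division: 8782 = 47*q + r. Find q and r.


8782 = 47 * 186 + 40
Check: 8742 + 40 = 8782

q = 186, r = 40


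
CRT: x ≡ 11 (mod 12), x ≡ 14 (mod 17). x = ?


M = 12*17 = 204
M1 = M/12 = 17, M2 = M/17 = 12
M1^(-1) mod 12 = 5, M2^(-1) mod 17 = 10
x = 11*17*5 + 14*12*10 = 2615
2615 mod 204 = 167
Check: 167 mod 12 = 11 ✓, 167 mod 17 = 14 ✓

x ≡ 167 (mod 204)


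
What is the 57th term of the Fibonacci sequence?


Sequence: 1, 1, 2, 3, 5, 8, 13, 21, 34, 55, 89, 144, 233, 377, 610, 987, 1597, 2584, 4181, 6765, 10946, 17711, 28657, 46368, 75025, 121393, 196418, 317811, 514229, 832040, 1346269, 2178309, 3524578, 5702887, 9227465, 14930352, 24157817, 39088169, 63245986, 102334155, 165580141, 267914296, 433494437, 701408733, 1134903170, 1836311903, 2971215073, 4807526976, 7778742049, 12586269025, 20365011074, 32951280099, 53316291173, 86267571272, 139583862445, 225851433717, 365435296162
F(57) = 365435296162


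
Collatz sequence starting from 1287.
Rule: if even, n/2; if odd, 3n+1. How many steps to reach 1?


1287 → 3862 → 1931 → 5794 → 2897 → 8692 → 4346 → 2173 → 6520 → 3260 → 1630 → 815 → 2446 → 1223 → 3670 → 1835 → 5506 → 2753 → 8260 → 4130 → 2065 → 6196 → 3098 → 1549 → 4648 → 2324 → 1162 → 581 → 1744 → 872 → 436 → 218 → 109 → 328 → 164 → 82 → 41 → 124 → 62 → 31 → 94 → 47 → 142 → 71 → 214 → 107 → 322 → 161 → 484 → 242 → 121 → 364 → 182 → 91 → 274 → 137 → 412 → 206 → 103 → 310 → 155 → 466 → 233 → 700 → 350 → 175 → 526 → 263 → 790 → 395 → 1186 → 593 → 1780 → 890 → 445 → 1336 → 668 → 334 → 167 → 502 → 251 → 754 → 377 → 1132 → 566 → 283 → 850 → 425 → 1276 → 638 → 319 → 958 → 479 → 1438 → 719 → 2158 → 1079 → 3238 → 1619 → 4858 → 2429 → 7288 → 3644 → 1822 → 911 → 2734 → 1367 → 4102 → 2051 → 6154 → 3077 → 9232 → 4616 → 2308 → 1154 → 577 → 1732 → 866 → 433 → 1300 → 650 → 325 → 976 → 488 → 244 → 122 → 61 → 184 → 92 → 46 → 23 → 70 → 35 → 106 → 53 → 160 → 80 → 40 → 20 → 10 → 5 → 16 → 8 → 4 → 2 → 1
Total steps = 145

145 steps


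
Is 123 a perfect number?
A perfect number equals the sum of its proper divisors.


Proper divisors of 123: 1, 3, 41
Sum = 1 + 3 + 41 = 45

No, 123 is not perfect (45 ≠ 123)


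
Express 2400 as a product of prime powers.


2400 / 2 = 1200
1200 / 2 = 600
600 / 2 = 300
300 / 2 = 150
150 / 2 = 75
75 / 3 = 25
25 / 5 = 5
5 / 5 = 1
2400 = 2^5 × 3 × 5^2


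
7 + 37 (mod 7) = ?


7 + 37 = 44
44 mod 7 = 2


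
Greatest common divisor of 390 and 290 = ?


390 = 1 * 290 + 100
290 = 2 * 100 + 90
100 = 1 * 90 + 10
90 = 9 * 10 + 0
GCD = 10


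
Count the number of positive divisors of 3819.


3819 = 3^1 × 19^1 × 67^1
d(3819) = (1+1) × (1+1) × (1+1) = 8

8 divisors


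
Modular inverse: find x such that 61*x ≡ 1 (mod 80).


Use the extended Euclidean algorithm on (80, 61); each row r = 80*s + 61*t:
r=80, s=1, t=0
r=61, s=0, t=1
q=1: r=19, s=1, t=-1   [80*(1) + 61*(-1) = 19]
q=3: r=4, s=-3, t=4   [80*(-3) + 61*(4) = 4]
q=4: r=3, s=13, t=-17   [80*(13) + 61*(-17) = 3]
q=1: r=1, s=-16, t=21   [80*(-16) + 61*(21) = 1]
q=3: r=0, s=61, t=-80   [80*(61) + 61*(-80) = 0]
GCD = 1 with t = 21, so 61*(21) ≡ 1 (mod 80)
Inverse = 21 mod 80 = 21
Check: 61 * 21 = 1281 ≡ 1 (mod 80)

61^(-1) ≡ 21 (mod 80)


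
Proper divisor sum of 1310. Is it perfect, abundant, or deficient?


Proper divisors: 1, 2, 5, 10, 131, 262, 655
Sum = 1 + 2 + 5 + 10 + 131 + 262 + 655 = 1066
1066 < 1310 → deficient

s(1310) = 1066 (deficient)


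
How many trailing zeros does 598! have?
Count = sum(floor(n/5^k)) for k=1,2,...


floor(598/5) = 119
floor(598/25) = 23
floor(598/125) = 4
Total = 146

146 trailing zeros


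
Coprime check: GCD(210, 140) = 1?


Euclidean algorithm:
210 = 1 * 140 + 70
140 = 2 * 70 + 0
GCD(210, 140) = 70

No, not coprime (GCD = 70)


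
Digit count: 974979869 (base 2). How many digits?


974979869 in base 2 = 111010000111010000001100011101
Number of digits = 30

30 digits (base 2)


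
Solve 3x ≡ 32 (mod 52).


GCD(3, 52) = 1, unique solution
a^(-1) mod 52 = 35
x = 35 * 32 mod 52 = 28

x ≡ 28 (mod 52)


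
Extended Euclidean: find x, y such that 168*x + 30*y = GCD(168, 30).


Tabular extended Euclidean (each row: r = 168*s + 30*t):
r=168, s=1, t=0
r=30, s=0, t=1
q=5: r=18, s=1, t=-5   [168*(1) + 30*(-5) = 18]
q=1: r=12, s=-1, t=6   [168*(-1) + 30*(6) = 12]
q=1: r=6, s=2, t=-11   [168*(2) + 30*(-11) = 6]
q=2: r=0, s=-5, t=28   [168*(-5) + 30*(28) = 0]
GCD = 6; from the row with r=6: x=2, y=-11
Check: 168*(2) + 30*(-11) = 336 - 330 = 6

GCD = 6, x = 2, y = -11


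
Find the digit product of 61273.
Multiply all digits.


6 × 1 × 2 × 7 × 3 = 252


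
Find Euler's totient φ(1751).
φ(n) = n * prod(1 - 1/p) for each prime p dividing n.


1751 = 17 × 103
Prime factors: 17, 103
φ(1751) = 1751 × (1-1/17) × (1-1/103)
= 1751 × 16/17 × 102/103 = 1632

φ(1751) = 1632


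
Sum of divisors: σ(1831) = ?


Divisors of 1831: 1, 1831
Sum = 1 + 1831 = 1832

σ(1831) = 1832


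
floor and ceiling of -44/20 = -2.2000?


-44/20 = -2.2000
floor = -3
ceil = -2

floor = -3, ceil = -2


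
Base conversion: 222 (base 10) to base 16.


222 (base 10) = 222 (decimal)
222 (decimal) = DE (base 16)


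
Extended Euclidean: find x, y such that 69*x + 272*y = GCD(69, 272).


Tabular extended Euclidean (each row: r = 69*s + 272*t):
r=69, s=1, t=0
r=272, s=0, t=1
q=0: r=69, s=1, t=0   [69*(1) + 272*(0) = 69]
q=3: r=65, s=-3, t=1   [69*(-3) + 272*(1) = 65]
q=1: r=4, s=4, t=-1   [69*(4) + 272*(-1) = 4]
q=16: r=1, s=-67, t=17   [69*(-67) + 272*(17) = 1]
q=4: r=0, s=272, t=-69   [69*(272) + 272*(-69) = 0]
GCD = 1; from the row with r=1: x=-67, y=17
Check: 69*(-67) + 272*(17) = -4623 + 4624 = 1

GCD = 1, x = -67, y = 17


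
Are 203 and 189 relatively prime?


Euclidean algorithm:
203 = 1 * 189 + 14
189 = 13 * 14 + 7
14 = 2 * 7 + 0
GCD(203, 189) = 7

No, not coprime (GCD = 7)


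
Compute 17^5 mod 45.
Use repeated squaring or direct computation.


17^1 mod 45 = 17
17^2 mod 45 = 19
17^3 mod 45 = 8
17^4 mod 45 = 1
17^5 mod 45 = 17


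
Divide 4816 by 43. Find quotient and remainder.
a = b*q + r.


4816 = 43 * 112 + 0
Check: 4816 + 0 = 4816

q = 112, r = 0


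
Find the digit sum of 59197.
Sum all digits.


5 + 9 + 1 + 9 + 7 = 31


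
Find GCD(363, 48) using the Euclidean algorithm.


363 = 7 * 48 + 27
48 = 1 * 27 + 21
27 = 1 * 21 + 6
21 = 3 * 6 + 3
6 = 2 * 3 + 0
GCD = 3


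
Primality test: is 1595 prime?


1595 / 5 = 319 (exact division)
1595 is NOT prime.

No, 1595 is not prime


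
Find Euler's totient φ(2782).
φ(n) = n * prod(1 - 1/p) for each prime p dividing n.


2782 = 2 × 13 × 107
Prime factors: 2, 13, 107
φ(2782) = 2782 × (1-1/2) × (1-1/13) × (1-1/107)
= 2782 × 1/2 × 12/13 × 106/107 = 1272

φ(2782) = 1272


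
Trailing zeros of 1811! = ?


floor(1811/5) = 362
floor(1811/25) = 72
floor(1811/125) = 14
floor(1811/625) = 2
Total = 450

450 trailing zeros


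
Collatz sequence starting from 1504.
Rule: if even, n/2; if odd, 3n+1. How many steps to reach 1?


1504 → 752 → 376 → 188 → 94 → 47 → 142 → 71 → 214 → 107 → 322 → 161 → 484 → 242 → 121 → 364 → 182 → 91 → 274 → 137 → 412 → 206 → 103 → 310 → 155 → 466 → 233 → 700 → 350 → 175 → 526 → 263 → 790 → 395 → 1186 → 593 → 1780 → 890 → 445 → 1336 → 668 → 334 → 167 → 502 → 251 → 754 → 377 → 1132 → 566 → 283 → 850 → 425 → 1276 → 638 → 319 → 958 → 479 → 1438 → 719 → 2158 → 1079 → 3238 → 1619 → 4858 → 2429 → 7288 → 3644 → 1822 → 911 → 2734 → 1367 → 4102 → 2051 → 6154 → 3077 → 9232 → 4616 → 2308 → 1154 → 577 → 1732 → 866 → 433 → 1300 → 650 → 325 → 976 → 488 → 244 → 122 → 61 → 184 → 92 → 46 → 23 → 70 → 35 → 106 → 53 → 160 → 80 → 40 → 20 → 10 → 5 → 16 → 8 → 4 → 2 → 1
Total steps = 109

109 steps


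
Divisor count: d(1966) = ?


1966 = 2^1 × 983^1
d(1966) = (1+1) × (1+1) = 4

4 divisors


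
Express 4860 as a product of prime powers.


4860 / 2 = 2430
2430 / 2 = 1215
1215 / 3 = 405
405 / 3 = 135
135 / 3 = 45
45 / 3 = 15
15 / 3 = 5
5 / 5 = 1
4860 = 2^2 × 3^5 × 5


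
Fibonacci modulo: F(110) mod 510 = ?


F(k) mod 510 for k=1..110:
1, 1, 2, 3, 5, 8, 13, 21, 34, 55, 89, 144, 233, 377, 100, 477, 67, 34, 101, 135, 236, 371, 97, 468, 55, 13, 68, 81, 149, 230, 379, 99, 478, 67, 35, 102, 137, 239, 376, 105, 481, 76, 47, 123, 170, 293, 463, 246, 199, 445, 134, 69, 203, 272, 475, 237, 202, 439, 131, 60, 191, 251, 442, 183, 115, 298, 413, 201, 104, 305, 409, 204, 103, 307, 410, 207, 107, 314, 421, 225, 136, 361, 497, 348, 335, 173, 508, 171, 169, 340, 509, 339, 338, 167, 505, 162, 157, 319, 476, 285, 251, 26, 277, 303, 70, 373, 443, 306, 239, 35
F(110) mod 510 = 35


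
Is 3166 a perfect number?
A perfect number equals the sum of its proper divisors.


Proper divisors of 3166: 1, 2, 1583
Sum = 1 + 2 + 1583 = 1586

No, 3166 is not perfect (1586 ≠ 3166)


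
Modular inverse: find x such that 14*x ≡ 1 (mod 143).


Use the extended Euclidean algorithm on (143, 14); each row r = 143*s + 14*t:
r=143, s=1, t=0
r=14, s=0, t=1
q=10: r=3, s=1, t=-10   [143*(1) + 14*(-10) = 3]
q=4: r=2, s=-4, t=41   [143*(-4) + 14*(41) = 2]
q=1: r=1, s=5, t=-51   [143*(5) + 14*(-51) = 1]
q=2: r=0, s=-14, t=143   [143*(-14) + 14*(143) = 0]
GCD = 1 with t = -51, so 14*(-51) ≡ 1 (mod 143)
Inverse = -51 mod 143 = 92
Check: 14 * 92 = 1288 ≡ 1 (mod 143)

14^(-1) ≡ 92 (mod 143)


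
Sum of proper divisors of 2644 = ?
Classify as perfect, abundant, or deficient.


Proper divisors: 1, 2, 4, 661, 1322
Sum = 1 + 2 + 4 + 661 + 1322 = 1990
1990 < 2644 → deficient

s(2644) = 1990 (deficient)


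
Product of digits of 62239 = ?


6 × 2 × 2 × 3 × 9 = 648


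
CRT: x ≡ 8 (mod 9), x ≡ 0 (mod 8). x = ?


M = 9*8 = 72
M1 = M/9 = 8, M2 = M/8 = 9
M1^(-1) mod 9 = 8, M2^(-1) mod 8 = 1
x = 8*8*8 + 0*9*1 = 512
512 mod 72 = 8
Check: 8 mod 9 = 8 ✓, 8 mod 8 = 0 ✓

x ≡ 8 (mod 72)


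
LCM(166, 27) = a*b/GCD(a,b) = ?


GCD(166, 27) = 1
LCM = 166*27/1 = 4482/1 = 4482

LCM = 4482


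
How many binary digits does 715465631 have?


715465631 in base 2 = 101010101001010010001110011111
Number of digits = 30

30 digits (base 2)


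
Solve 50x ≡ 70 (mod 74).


GCD(50, 74) = 2 divides 70
Divide: 25x ≡ 35 (mod 37)
x ≡ 31 (mod 37)


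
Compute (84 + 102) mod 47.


84 + 102 = 186
186 mod 47 = 45


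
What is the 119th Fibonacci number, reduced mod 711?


F(k) mod 711 for k=1..119:
1, 1, 2, 3, 5, 8, 13, 21, 34, 55, 89, 144, 233, 377, 610, 276, 175, 451, 626, 366, 281, 647, 217, 153, 370, 523, 182, 705, 176, 170, 346, 516, 151, 667, 107, 63, 170, 233, 403, 636, 328, 253, 581, 123, 704, 116, 109, 225, 334, 559, 182, 30, 212, 242, 454, 696, 439, 424, 152, 576, 17, 593, 610, 492, 391, 172, 563, 24, 587, 611, 487, 387, 163, 550, 2, 552, 554, 395, 238, 633, 160, 82, 242, 324, 566, 179, 34, 213, 247, 460, 707, 456, 452, 197, 649, 135, 73, 208, 281, 489, 59, 548, 607, 444, 340, 73, 413, 486, 188, 674, 151, 114, 265, 379, 644, 312, 245, 557, 91
F(119) mod 711 = 91


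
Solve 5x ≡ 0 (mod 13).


GCD(5, 13) = 1, unique solution
a^(-1) mod 13 = 8
x = 8 * 0 mod 13 = 0

x ≡ 0 (mod 13)


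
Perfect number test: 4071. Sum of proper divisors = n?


Proper divisors of 4071: 1, 3, 23, 59, 69, 177, 1357
Sum = 1 + 3 + 23 + 59 + 69 + 177 + 1357 = 1689

No, 4071 is not perfect (1689 ≠ 4071)


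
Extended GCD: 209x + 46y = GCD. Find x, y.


Tabular extended Euclidean (each row: r = 209*s + 46*t):
r=209, s=1, t=0
r=46, s=0, t=1
q=4: r=25, s=1, t=-4   [209*(1) + 46*(-4) = 25]
q=1: r=21, s=-1, t=5   [209*(-1) + 46*(5) = 21]
q=1: r=4, s=2, t=-9   [209*(2) + 46*(-9) = 4]
q=5: r=1, s=-11, t=50   [209*(-11) + 46*(50) = 1]
q=4: r=0, s=46, t=-209   [209*(46) + 46*(-209) = 0]
GCD = 1; from the row with r=1: x=-11, y=50
Check: 209*(-11) + 46*(50) = -2299 + 2300 = 1

GCD = 1, x = -11, y = 50


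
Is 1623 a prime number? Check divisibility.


1623 / 3 = 541 (exact division)
1623 is NOT prime.

No, 1623 is not prime


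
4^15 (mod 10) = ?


4^1 mod 10 = 4
4^2 mod 10 = 6
4^3 mod 10 = 4
4^4 mod 10 = 6
4^5 mod 10 = 4
4^6 mod 10 = 6
4^7 mod 10 = 4
4^8 mod 10 = 6
4^9 mod 10 = 4
4^10 mod 10 = 6
4^11 mod 10 = 4
4^12 mod 10 = 6
4^13 mod 10 = 4
4^14 mod 10 = 6
4^15 mod 10 = 4


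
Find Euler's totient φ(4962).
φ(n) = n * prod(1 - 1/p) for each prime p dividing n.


4962 = 2 × 3 × 827
Prime factors: 2, 3, 827
φ(4962) = 4962 × (1-1/2) × (1-1/3) × (1-1/827)
= 4962 × 1/2 × 2/3 × 826/827 = 1652

φ(4962) = 1652


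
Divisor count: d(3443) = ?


3443 = 11^1 × 313^1
d(3443) = (1+1) × (1+1) = 4

4 divisors


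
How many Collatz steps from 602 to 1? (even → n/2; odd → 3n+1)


602 → 301 → 904 → 452 → 226 → 113 → 340 → 170 → 85 → 256 → 128 → 64 → 32 → 16 → 8 → 4 → 2 → 1
Total steps = 17

17 steps


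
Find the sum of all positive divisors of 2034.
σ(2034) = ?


Divisors of 2034: 1, 2, 3, 6, 9, 18, 113, 226, 339, 678, 1017, 2034
Sum = 1 + 2 + 3 + 6 + 9 + 18 + 113 + 226 + 339 + 678 + 1017 + 2034 = 4446

σ(2034) = 4446


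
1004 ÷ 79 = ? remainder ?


1004 = 79 * 12 + 56
Check: 948 + 56 = 1004

q = 12, r = 56


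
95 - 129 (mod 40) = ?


95 - 129 = -34
-34 mod 40 = 6


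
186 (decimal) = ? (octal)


186 (base 10) = 186 (decimal)
186 (decimal) = 272 (base 8)


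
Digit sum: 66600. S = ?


6 + 6 + 6 + 0 + 0 = 18


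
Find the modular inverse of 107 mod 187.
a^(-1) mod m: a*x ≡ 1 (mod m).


Use the extended Euclidean algorithm on (187, 107); each row r = 187*s + 107*t:
r=187, s=1, t=0
r=107, s=0, t=1
q=1: r=80, s=1, t=-1   [187*(1) + 107*(-1) = 80]
q=1: r=27, s=-1, t=2   [187*(-1) + 107*(2) = 27]
q=2: r=26, s=3, t=-5   [187*(3) + 107*(-5) = 26]
q=1: r=1, s=-4, t=7   [187*(-4) + 107*(7) = 1]
q=26: r=0, s=107, t=-187   [187*(107) + 107*(-187) = 0]
GCD = 1 with t = 7, so 107*(7) ≡ 1 (mod 187)
Inverse = 7 mod 187 = 7
Check: 107 * 7 = 749 ≡ 1 (mod 187)

107^(-1) ≡ 7 (mod 187)


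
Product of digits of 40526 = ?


4 × 0 × 5 × 2 × 6 = 0


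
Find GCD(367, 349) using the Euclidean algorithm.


367 = 1 * 349 + 18
349 = 19 * 18 + 7
18 = 2 * 7 + 4
7 = 1 * 4 + 3
4 = 1 * 3 + 1
3 = 3 * 1 + 0
GCD = 1


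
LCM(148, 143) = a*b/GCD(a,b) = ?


GCD(148, 143) = 1
LCM = 148*143/1 = 21164/1 = 21164

LCM = 21164


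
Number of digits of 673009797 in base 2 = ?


673009797 in base 2 = 101000000111010101000010000101
Number of digits = 30

30 digits (base 2)


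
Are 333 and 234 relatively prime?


Euclidean algorithm:
333 = 1 * 234 + 99
234 = 2 * 99 + 36
99 = 2 * 36 + 27
36 = 1 * 27 + 9
27 = 3 * 9 + 0
GCD(333, 234) = 9

No, not coprime (GCD = 9)


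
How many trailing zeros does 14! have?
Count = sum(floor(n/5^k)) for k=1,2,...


floor(14/5) = 2
Total = 2

2 trailing zeros


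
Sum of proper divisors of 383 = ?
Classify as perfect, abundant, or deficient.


Proper divisors: 1
Sum = 1 = 1
1 < 383 → deficient

s(383) = 1 (deficient)


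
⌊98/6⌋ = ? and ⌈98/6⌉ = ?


98/6 = 16.3333
floor = 16
ceil = 17

floor = 16, ceil = 17


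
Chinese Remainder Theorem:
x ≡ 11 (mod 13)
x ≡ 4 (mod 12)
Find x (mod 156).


M = 13*12 = 156
M1 = M/13 = 12, M2 = M/12 = 13
M1^(-1) mod 13 = 12, M2^(-1) mod 12 = 1
x = 11*12*12 + 4*13*1 = 1636
1636 mod 156 = 76
Check: 76 mod 13 = 11 ✓, 76 mod 12 = 4 ✓

x ≡ 76 (mod 156)


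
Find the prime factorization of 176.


176 / 2 = 88
88 / 2 = 44
44 / 2 = 22
22 / 2 = 11
11 / 11 = 1
176 = 2^4 × 11


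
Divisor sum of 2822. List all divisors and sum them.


Divisors of 2822: 1, 2, 17, 34, 83, 166, 1411, 2822
Sum = 1 + 2 + 17 + 34 + 83 + 166 + 1411 + 2822 = 4536

σ(2822) = 4536


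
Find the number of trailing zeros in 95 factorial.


floor(95/5) = 19
floor(95/25) = 3
Total = 22

22 trailing zeros


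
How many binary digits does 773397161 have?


773397161 in base 2 = 101110000110010001101010101001
Number of digits = 30

30 digits (base 2)


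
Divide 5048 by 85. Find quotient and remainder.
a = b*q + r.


5048 = 85 * 59 + 33
Check: 5015 + 33 = 5048

q = 59, r = 33


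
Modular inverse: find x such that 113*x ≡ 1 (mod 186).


Use the extended Euclidean algorithm on (186, 113); each row r = 186*s + 113*t:
r=186, s=1, t=0
r=113, s=0, t=1
q=1: r=73, s=1, t=-1   [186*(1) + 113*(-1) = 73]
q=1: r=40, s=-1, t=2   [186*(-1) + 113*(2) = 40]
q=1: r=33, s=2, t=-3   [186*(2) + 113*(-3) = 33]
q=1: r=7, s=-3, t=5   [186*(-3) + 113*(5) = 7]
q=4: r=5, s=14, t=-23   [186*(14) + 113*(-23) = 5]
q=1: r=2, s=-17, t=28   [186*(-17) + 113*(28) = 2]
q=2: r=1, s=48, t=-79   [186*(48) + 113*(-79) = 1]
q=2: r=0, s=-113, t=186   [186*(-113) + 113*(186) = 0]
GCD = 1 with t = -79, so 113*(-79) ≡ 1 (mod 186)
Inverse = -79 mod 186 = 107
Check: 113 * 107 = 12091 ≡ 1 (mod 186)

113^(-1) ≡ 107 (mod 186)


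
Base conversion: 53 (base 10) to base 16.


53 (base 10) = 53 (decimal)
53 (decimal) = 35 (base 16)


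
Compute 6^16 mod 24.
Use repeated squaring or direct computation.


6^1 mod 24 = 6
6^2 mod 24 = 12
6^3 mod 24 = 0
6^4 mod 24 = 0
6^5 mod 24 = 0
6^6 mod 24 = 0
6^7 mod 24 = 0
6^8 mod 24 = 0
6^9 mod 24 = 0
6^10 mod 24 = 0
6^11 mod 24 = 0
6^12 mod 24 = 0
6^13 mod 24 = 0
6^14 mod 24 = 0
6^15 mod 24 = 0
6^16 mod 24 = 0


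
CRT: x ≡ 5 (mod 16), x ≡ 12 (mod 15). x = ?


M = 16*15 = 240
M1 = M/16 = 15, M2 = M/15 = 16
M1^(-1) mod 16 = 15, M2^(-1) mod 15 = 1
x = 5*15*15 + 12*16*1 = 1317
1317 mod 240 = 117
Check: 117 mod 16 = 5 ✓, 117 mod 15 = 12 ✓

x ≡ 117 (mod 240)


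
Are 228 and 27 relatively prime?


Euclidean algorithm:
228 = 8 * 27 + 12
27 = 2 * 12 + 3
12 = 4 * 3 + 0
GCD(228, 27) = 3

No, not coprime (GCD = 3)


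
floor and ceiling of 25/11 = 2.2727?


25/11 = 2.2727
floor = 2
ceil = 3

floor = 2, ceil = 3


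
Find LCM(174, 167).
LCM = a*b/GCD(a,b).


GCD(174, 167) = 1
LCM = 174*167/1 = 29058/1 = 29058

LCM = 29058
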